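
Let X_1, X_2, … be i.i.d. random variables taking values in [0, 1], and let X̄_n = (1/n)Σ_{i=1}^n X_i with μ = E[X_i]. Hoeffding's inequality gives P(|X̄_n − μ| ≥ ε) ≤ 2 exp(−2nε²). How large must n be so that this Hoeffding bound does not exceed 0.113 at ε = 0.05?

575

Require 2·exp(−2nε²) ≤ 0.113, i.e. 2nε² ≥ ln(2/0.113) = 2.873515.
So n ≥ 2.873515 / (2·0.05²) = 574.703.
The smallest integer n is 575.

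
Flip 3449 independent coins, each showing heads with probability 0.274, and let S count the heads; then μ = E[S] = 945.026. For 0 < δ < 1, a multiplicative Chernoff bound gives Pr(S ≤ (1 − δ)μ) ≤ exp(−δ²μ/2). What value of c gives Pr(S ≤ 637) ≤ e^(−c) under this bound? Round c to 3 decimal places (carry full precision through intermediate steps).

Write 637 = (1 − δ)μ, so δ = 1 − 637/945.026 = 0.3259445…
Then the exponent is δ²μ/2 = (μ − 637)²/(2μ) = 50.199686.

50.200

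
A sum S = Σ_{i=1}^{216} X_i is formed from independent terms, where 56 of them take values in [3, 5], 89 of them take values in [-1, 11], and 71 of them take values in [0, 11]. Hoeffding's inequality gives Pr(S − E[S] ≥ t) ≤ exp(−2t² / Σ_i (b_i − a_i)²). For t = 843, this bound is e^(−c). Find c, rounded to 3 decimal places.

Σ(b_i − a_i)² = 56·2² + 89·12² + 71·11² = 21631.
c = 2t² / 21631 = 2·843² / 21631 = 65.7065.

65.707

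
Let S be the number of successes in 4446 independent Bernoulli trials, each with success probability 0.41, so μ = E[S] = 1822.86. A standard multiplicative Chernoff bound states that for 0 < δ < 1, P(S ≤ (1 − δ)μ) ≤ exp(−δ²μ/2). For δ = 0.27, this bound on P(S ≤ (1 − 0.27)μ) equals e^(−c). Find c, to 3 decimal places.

66.443

c = δ²μ/2 = 0.27²·1822.86/2 = 66.4432.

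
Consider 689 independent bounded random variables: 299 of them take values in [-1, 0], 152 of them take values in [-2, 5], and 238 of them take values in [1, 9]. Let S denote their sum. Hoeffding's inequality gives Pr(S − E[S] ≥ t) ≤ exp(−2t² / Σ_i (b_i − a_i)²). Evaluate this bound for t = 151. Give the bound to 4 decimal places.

Σ(b_i − a_i)² = 299·1² + 152·7² + 238·8² = 22979.
Exponent = 2·151² / 22979 = 1.98451.
Bound = exp(−1.98451) = 0.13745.

0.1374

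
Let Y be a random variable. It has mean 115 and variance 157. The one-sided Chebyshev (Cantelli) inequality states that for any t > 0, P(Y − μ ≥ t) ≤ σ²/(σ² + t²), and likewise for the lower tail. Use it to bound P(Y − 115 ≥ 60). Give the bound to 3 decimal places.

0.042

Here σ² = 157 and t = 60, so σ² + t² = 3757.
Cantelli's bound: 157/3757 = 0.0418.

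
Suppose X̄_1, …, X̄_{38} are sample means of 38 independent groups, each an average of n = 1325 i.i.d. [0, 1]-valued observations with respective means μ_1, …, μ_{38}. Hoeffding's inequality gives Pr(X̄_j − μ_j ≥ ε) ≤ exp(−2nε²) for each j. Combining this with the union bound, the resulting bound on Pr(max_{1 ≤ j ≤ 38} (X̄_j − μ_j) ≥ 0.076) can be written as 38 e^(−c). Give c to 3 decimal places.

15.306

Union bound over the 38 events: Pr(max_{1 ≤ j ≤ 38} (X̄_j − μ_j) ≥ 0.076) ≤ 38·exp(−2nε²) = 38 exp(−2·1325·0.076²).
So c = 2·1325·0.076² = 15.3064.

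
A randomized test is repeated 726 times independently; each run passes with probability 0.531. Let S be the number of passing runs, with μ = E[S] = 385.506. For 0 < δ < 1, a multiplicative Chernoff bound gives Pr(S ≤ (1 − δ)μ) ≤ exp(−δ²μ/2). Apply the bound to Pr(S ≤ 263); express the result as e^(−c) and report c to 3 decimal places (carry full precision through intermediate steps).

Write 263 = (1 − δ)μ, so δ = 1 − 263/385.506 = 0.3177797…
Then the exponent is δ²μ/2 = (μ − 263)²/(2μ) = 19.464963.

19.465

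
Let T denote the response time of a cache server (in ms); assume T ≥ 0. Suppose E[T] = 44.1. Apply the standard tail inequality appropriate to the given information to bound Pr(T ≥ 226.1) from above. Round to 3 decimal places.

Only the mean of a non-negative variable is known, so Markov's inequality is the applicable tail bound.
Markov's inequality: for a non-negative random variable, Pr(T ≥ a) ≤ E[T]/a.
Here E[T] = 44.1 and a = 226.1, so the bound is 44.1/226.1 = 0.1950.

0.195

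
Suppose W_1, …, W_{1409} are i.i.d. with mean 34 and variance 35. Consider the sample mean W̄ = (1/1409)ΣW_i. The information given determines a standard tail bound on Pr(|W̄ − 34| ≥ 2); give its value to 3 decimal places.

With mean and variance of each term known, Chebyshev's inequality bounds the deviation of the sum (or sample mean).
Var(W̄) = Var(W_i)/n = 35/1409 = 0.02484.
Chebyshev: Pr(|W̄ − 34| ≥ 2) ≤ Var(W̄)/(2)² = 35/(1409·2²) = 0.0062.

0.006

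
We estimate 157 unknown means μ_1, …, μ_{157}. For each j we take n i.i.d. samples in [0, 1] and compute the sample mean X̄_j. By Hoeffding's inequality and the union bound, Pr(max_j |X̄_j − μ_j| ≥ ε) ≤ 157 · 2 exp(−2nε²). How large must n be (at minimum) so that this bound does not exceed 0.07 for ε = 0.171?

144

Need 2·157·exp(−2nε²) ≤ 0.07, i.e. exp(−2nε²) ≤ 0.07/314.
So 2nε² ≥ ln(314/0.07) = 8.408653.
Hence n ≥ 8.408653/(2·0.171²) = 143.782.
The smallest integer n is 144.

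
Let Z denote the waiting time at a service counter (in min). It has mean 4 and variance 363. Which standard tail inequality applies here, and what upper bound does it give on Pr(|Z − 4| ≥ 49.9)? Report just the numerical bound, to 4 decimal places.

Mean and variance are known, so Chebyshev's inequality applies.
Chebyshev: Pr(|Z − μ| ≥ t) ≤ Var(Z)/t².
Bound = 363 / 2490.01 = 0.1458.

0.1458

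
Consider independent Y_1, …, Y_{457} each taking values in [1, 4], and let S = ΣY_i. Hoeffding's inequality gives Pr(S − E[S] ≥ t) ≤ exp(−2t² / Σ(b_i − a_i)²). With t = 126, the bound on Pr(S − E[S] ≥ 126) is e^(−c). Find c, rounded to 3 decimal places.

7.720

Σ(b_i − a_i)² = 457·(3)² = 4113.
c = 2t²/4113 = 2·126²/4113 = 7.7199.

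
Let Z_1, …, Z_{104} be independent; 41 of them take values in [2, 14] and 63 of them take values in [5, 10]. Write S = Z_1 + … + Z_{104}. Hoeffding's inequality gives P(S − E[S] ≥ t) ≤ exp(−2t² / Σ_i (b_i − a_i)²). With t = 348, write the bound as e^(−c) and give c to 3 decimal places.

Σ(b_i − a_i)² = 41·12² + 63·5² = 7479.
c = 2t² / 7479 = 2·348² / 7479 = 32.3851.

32.385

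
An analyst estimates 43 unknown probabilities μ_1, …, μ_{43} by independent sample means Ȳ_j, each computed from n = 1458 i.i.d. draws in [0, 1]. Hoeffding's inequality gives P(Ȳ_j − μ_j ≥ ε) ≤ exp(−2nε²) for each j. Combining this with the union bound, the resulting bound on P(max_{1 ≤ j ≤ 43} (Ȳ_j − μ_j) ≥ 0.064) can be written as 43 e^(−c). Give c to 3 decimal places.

11.944

Union bound over the 43 events: P(max_{1 ≤ j ≤ 43} (Ȳ_j − μ_j) ≥ 0.064) ≤ 43·exp(−2nε²) = 43 exp(−2·1458·0.064²).
So c = 2·1458·0.064² = 11.9439.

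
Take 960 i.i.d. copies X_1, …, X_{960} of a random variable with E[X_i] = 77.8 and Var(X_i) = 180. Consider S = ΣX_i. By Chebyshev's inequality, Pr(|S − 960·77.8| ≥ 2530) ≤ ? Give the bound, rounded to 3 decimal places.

Var(S) = n·Var(X_i) = 960·180 = 172800.
Chebyshev: Pr(|S − 960·77.8| ≥ 2530) ≤ Var(S)/2530² = 172800/6400900 = 0.0270.

0.027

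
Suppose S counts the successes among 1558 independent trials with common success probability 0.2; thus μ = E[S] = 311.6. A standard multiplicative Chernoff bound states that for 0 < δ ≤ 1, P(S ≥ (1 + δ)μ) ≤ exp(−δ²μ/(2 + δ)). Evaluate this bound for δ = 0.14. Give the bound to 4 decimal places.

Exponent = δ²μ/(2 + δ) = 0.14²·311.6/2.14 = 2.8539.
Bound = exp(−2.8539) = 0.05762.

0.0576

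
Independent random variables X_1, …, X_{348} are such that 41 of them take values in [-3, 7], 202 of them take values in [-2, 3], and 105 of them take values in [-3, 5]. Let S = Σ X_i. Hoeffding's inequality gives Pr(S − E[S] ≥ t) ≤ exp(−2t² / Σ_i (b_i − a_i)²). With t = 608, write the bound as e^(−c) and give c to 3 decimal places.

46.587

Σ(b_i − a_i)² = 41·10² + 202·5² + 105·8² = 15870.
c = 2t² / 15870 = 2·608² / 15870 = 46.5865.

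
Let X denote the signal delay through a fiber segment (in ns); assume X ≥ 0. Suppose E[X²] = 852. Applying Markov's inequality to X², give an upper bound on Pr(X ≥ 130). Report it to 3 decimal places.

0.050

Since X ≥ 0, the event {X ≥ 130} is the same as {X² ≥ 16900}.
Markov's inequality applied to X² gives Pr(X² ≥ 16900) ≤ E[X²]/16900 = 852/16900 = 0.0504.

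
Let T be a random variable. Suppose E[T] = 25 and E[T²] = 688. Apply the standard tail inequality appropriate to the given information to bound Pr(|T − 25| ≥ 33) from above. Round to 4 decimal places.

The first two moments determine the variance, so Chebyshev's inequality is the sharpest standard bound available.
Var(T) = E[T²] − (E[T])² = 688 − 625 = 63.
Chebyshev's inequality: Pr(|T − μ| ≥ t) ≤ Var(T)/t² = 63/1089 = 0.0579.

0.0579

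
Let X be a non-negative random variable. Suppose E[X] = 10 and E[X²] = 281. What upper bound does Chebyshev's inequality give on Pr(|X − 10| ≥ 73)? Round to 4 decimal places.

0.0340

Var(X) = E[X²] − (E[X])² = 281 − 100 = 181.
Chebyshev's inequality: Pr(|X − μ| ≥ t) ≤ Var(X)/t² = 181/5329 = 0.0340.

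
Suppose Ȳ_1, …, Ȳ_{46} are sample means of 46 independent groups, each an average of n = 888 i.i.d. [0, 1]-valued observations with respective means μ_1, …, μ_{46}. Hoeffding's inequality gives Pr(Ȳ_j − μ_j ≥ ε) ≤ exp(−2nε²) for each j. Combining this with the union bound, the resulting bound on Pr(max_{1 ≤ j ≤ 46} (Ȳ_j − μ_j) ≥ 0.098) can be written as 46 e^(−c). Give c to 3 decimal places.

Union bound over the 46 events: Pr(max_{1 ≤ j ≤ 46} (Ȳ_j − μ_j) ≥ 0.098) ≤ 46·exp(−2nε²) = 46 exp(−2·888·0.098²).
So c = 2·888·0.098² = 17.0567.

17.057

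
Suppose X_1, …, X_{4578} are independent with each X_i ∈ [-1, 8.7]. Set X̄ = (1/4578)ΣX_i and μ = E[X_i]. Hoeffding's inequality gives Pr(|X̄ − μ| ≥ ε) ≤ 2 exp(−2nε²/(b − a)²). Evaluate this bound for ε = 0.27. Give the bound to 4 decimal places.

0.0017

Exponent: 2nε²/(b − a)² = 2·4578·0.27² / 9.7² = 7.09398.
Bound = 2·exp(−7.09398) = 0.00166.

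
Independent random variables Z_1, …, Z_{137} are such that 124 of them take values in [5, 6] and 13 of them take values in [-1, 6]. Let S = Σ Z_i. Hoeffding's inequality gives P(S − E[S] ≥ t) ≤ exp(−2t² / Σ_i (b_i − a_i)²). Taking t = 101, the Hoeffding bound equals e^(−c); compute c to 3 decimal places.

26.809

Σ(b_i − a_i)² = 124·1² + 13·7² = 761.
c = 2t² / 761 = 2·101² / 761 = 26.8095.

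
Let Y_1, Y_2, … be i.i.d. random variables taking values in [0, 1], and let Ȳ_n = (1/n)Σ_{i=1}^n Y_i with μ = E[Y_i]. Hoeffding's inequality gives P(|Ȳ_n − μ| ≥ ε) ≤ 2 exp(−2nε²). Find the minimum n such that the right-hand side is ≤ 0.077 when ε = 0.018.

Require 2·exp(−2nε²) ≤ 0.077, i.e. 2nε² ≥ ln(2/0.077) = 3.257097.
So n ≥ 3.257097 / (2·0.018²) = 5026.384.
The smallest integer n is 5027.

5027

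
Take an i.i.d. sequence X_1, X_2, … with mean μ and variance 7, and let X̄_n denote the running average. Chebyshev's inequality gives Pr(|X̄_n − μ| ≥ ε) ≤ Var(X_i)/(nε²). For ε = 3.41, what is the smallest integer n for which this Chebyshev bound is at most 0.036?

Require 7/(n·3.41²) ≤ 0.036, i.e. n ≥ 7/(0.036·3.41²) = 16.722.
The smallest integer n is 17.

17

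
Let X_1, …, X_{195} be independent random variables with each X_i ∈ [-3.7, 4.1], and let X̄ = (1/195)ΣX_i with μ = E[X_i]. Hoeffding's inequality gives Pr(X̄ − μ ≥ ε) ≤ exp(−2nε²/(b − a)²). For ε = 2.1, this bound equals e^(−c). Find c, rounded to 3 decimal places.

c = 2nε²/(b − a)² = 2·195·2.1² / 7.8² = 28.2692.

28.269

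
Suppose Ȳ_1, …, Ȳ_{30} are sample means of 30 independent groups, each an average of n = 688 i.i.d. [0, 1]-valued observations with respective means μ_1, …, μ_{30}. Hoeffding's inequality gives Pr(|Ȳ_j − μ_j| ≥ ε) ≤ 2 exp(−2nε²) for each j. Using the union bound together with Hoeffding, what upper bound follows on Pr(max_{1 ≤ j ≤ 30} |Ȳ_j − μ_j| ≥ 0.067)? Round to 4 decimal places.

0.1246

Per-experiment Hoeffding bound: 2·exp(−2·688·0.067²) = 2·exp(−6.17686) = 0.0041539.
Union bound over 30 events: 30·0.0041539 = 0.12462.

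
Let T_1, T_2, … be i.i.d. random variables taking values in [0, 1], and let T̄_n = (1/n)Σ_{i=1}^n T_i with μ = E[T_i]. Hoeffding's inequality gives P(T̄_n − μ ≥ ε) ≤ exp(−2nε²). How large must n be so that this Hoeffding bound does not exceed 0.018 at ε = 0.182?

Require exp(−2nε²) ≤ 0.018, i.e. 2nε² ≥ ln(1/0.018) = 4.017384.
So n ≥ 4.017384 / (2·0.182²) = 60.642.
The smallest integer n is 61.

61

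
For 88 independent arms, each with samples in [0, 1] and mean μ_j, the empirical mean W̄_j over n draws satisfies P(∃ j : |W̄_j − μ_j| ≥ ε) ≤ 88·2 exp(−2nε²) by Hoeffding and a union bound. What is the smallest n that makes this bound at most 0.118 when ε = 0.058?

Need 2·88·exp(−2nε²) ≤ 0.118, i.e. exp(−2nε²) ≤ 0.118/176.
So 2nε² ≥ ln(176/0.118) = 7.307555.
Hence n ≥ 7.307555/(2·0.058²) = 1086.141.
The smallest integer n is 1087.

1087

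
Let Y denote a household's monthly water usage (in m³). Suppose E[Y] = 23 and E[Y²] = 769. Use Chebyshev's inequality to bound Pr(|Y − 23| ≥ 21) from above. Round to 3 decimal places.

Var(Y) = E[Y²] − (E[Y])² = 769 − 529 = 240.
Chebyshev's inequality: Pr(|Y − μ| ≥ t) ≤ Var(Y)/t² = 240/441 = 0.5442.

0.544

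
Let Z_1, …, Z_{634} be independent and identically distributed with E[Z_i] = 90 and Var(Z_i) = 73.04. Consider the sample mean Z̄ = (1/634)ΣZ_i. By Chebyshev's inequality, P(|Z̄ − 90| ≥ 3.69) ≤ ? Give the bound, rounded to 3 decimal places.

Var(Z̄) = Var(Z_i)/n = 73.04/634 = 0.11521.
Chebyshev: P(|Z̄ − 90| ≥ 3.69) ≤ Var(Z̄)/(3.69)² = 73.04/(634·3.69²) = 0.0085.

0.008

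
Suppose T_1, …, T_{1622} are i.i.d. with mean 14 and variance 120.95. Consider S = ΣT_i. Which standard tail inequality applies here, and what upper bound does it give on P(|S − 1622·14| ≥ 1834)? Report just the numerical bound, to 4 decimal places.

With mean and variance of each term known, Chebyshev's inequality bounds the deviation of the sum (or sample mean).
Var(S) = n·Var(T_i) = 1622·120.95 = 196180.9.
Chebyshev: P(|S − 1622·14| ≥ 1834) ≤ Var(S)/1834² = 196180.9/3363556 = 0.0583.

0.0583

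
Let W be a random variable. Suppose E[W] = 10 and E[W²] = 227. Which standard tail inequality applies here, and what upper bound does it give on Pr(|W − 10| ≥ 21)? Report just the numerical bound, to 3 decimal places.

The first two moments determine the variance, so Chebyshev's inequality is the sharpest standard bound available.
Var(W) = E[W²] − (E[W])² = 227 − 100 = 127.
Chebyshev's inequality: Pr(|W − μ| ≥ t) ≤ Var(W)/t² = 127/441 = 0.2880.

0.288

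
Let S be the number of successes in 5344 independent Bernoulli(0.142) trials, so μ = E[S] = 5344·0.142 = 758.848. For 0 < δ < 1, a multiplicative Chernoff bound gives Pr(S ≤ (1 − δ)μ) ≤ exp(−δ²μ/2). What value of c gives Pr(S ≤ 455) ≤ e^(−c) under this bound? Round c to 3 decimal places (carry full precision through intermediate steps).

60.831

Write 455 = (1 − δ)μ, so δ = 1 − 455/758.848 = 0.4004069…
Then the exponent is δ²μ/2 = (μ − 455)²/(2μ) = 60.831423.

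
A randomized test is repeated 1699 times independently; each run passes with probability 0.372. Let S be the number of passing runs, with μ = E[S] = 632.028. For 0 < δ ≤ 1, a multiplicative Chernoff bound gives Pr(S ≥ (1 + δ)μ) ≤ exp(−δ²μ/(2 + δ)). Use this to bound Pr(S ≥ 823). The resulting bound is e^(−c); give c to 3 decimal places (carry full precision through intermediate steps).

Write 823 = (1 + δ)μ, so δ = 823/632.028 − 1 = 0.3021575…
Then the exponent is δ²μ/(2 + δ) = (823 − μ)² / (μ·(2 + δ)) = 25.065019.

25.065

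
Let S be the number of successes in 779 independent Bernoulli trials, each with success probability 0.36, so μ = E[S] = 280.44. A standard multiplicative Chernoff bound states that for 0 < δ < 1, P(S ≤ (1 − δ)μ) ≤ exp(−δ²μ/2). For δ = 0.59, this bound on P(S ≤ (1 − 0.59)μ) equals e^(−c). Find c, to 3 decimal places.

48.811

c = δ²μ/2 = 0.59²·280.44/2 = 48.8106.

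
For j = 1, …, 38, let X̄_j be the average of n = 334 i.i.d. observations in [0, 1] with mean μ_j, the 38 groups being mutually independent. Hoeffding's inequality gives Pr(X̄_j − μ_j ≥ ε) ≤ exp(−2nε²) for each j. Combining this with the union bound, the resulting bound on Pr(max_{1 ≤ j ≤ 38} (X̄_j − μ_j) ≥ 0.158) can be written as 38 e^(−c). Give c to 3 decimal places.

Union bound over the 38 events: Pr(max_{1 ≤ j ≤ 38} (X̄_j − μ_j) ≥ 0.158) ≤ 38·exp(−2nε²) = 38 exp(−2·334·0.158²).
So c = 2·334·0.158² = 16.6760.

16.676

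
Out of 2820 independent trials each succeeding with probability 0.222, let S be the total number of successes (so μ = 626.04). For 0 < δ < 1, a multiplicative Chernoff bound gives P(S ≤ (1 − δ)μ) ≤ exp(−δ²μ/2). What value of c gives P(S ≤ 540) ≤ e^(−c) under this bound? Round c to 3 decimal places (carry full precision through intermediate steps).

Write 540 = (1 − δ)μ, so δ = 1 − 540/626.04 = 0.1374353…
Then the exponent is δ²μ/2 = (μ − 540)²/(2μ) = 5.912467.

5.912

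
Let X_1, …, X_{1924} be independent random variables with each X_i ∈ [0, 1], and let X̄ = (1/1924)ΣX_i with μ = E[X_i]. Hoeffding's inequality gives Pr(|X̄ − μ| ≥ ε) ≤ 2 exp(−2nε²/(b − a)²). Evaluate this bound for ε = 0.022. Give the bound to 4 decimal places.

Exponent: 2nε²/(b − a)² = 2·1924·0.022² / 1² = 1.86243.
Bound = 2·exp(−1.86243) = 0.31059.

0.3106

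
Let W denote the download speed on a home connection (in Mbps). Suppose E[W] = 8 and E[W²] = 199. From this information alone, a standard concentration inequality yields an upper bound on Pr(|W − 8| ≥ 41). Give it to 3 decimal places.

0.080

The first two moments determine the variance, so Chebyshev's inequality is the sharpest standard bound available.
Var(W) = E[W²] − (E[W])² = 199 − 64 = 135.
Chebyshev's inequality: Pr(|W − μ| ≥ t) ≤ Var(W)/t² = 135/1681 = 0.0803.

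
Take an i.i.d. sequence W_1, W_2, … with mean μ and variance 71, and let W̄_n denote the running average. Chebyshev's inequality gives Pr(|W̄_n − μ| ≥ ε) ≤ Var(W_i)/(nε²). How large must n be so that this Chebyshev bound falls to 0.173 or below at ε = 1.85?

120

Require 71/(n·1.85²) ≤ 0.173, i.e. n ≥ 71/(0.173·1.85²) = 119.914.
The smallest integer n is 120.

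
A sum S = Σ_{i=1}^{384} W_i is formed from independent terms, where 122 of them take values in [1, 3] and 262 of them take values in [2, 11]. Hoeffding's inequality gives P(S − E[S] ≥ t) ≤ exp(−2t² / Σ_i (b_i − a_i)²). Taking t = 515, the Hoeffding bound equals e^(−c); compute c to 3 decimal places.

24.433

Σ(b_i − a_i)² = 122·2² + 262·9² = 21710.
c = 2t² / 21710 = 2·515² / 21710 = 24.4334.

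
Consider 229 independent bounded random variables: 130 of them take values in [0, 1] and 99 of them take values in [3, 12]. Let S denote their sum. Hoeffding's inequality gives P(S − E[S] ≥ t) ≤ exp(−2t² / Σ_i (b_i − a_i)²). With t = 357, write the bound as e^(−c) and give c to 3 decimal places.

Σ(b_i − a_i)² = 130·1² + 99·9² = 8149.
c = 2t² / 8149 = 2·357² / 8149 = 31.2797.

31.280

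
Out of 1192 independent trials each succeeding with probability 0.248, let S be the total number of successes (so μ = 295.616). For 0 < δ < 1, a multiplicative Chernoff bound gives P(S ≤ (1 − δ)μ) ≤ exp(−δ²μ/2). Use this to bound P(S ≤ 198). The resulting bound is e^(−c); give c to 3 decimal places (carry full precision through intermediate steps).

Write 198 = (1 − δ)μ, so δ = 1 − 198/295.616 = 0.3302122…
Then the exponent is δ²μ/2 = (μ − 198)²/(2μ) = 16.116995.

16.117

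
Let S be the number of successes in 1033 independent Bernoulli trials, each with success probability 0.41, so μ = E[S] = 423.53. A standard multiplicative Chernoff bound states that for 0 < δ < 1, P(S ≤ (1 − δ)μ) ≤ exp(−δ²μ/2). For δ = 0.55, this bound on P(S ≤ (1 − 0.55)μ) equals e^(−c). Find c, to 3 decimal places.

c = δ²μ/2 = 0.55²·423.53/2 = 64.0589.

64.059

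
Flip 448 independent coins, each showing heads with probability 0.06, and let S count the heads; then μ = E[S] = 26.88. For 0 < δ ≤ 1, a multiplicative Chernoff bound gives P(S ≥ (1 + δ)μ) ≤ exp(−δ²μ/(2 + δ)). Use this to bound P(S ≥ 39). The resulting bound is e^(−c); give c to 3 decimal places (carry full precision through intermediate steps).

2.230

Write 39 = (1 + δ)μ, so δ = 39/26.88 − 1 = 0.4508929…
Then the exponent is δ²μ/(2 + δ) = (39 − μ)² / (μ·(2 + δ)) = 2.229727.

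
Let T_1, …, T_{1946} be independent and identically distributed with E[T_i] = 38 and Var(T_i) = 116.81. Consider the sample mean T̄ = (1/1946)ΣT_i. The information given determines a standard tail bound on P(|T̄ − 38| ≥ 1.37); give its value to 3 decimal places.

0.032

With mean and variance of each term known, Chebyshev's inequality bounds the deviation of the sum (or sample mean).
Var(T̄) = Var(T_i)/n = 116.81/1946 = 0.060026.
Chebyshev: P(|T̄ − 38| ≥ 1.37) ≤ Var(T̄)/(1.37)² = 116.81/(1946·1.37²) = 0.0320.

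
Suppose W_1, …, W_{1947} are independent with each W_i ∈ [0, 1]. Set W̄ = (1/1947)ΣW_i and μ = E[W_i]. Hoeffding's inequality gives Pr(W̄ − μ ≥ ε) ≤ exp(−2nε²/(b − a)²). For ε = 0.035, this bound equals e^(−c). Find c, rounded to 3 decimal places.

c = 2nε²/(b − a)² = 2·1947·0.035² / 1² = 4.7702.

4.770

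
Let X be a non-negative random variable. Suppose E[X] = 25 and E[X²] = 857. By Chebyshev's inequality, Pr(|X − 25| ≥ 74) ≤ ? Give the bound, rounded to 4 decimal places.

0.0424

Var(X) = E[X²] − (E[X])² = 857 − 625 = 232.
Chebyshev's inequality: Pr(|X − μ| ≥ t) ≤ Var(X)/t² = 232/5476 = 0.0424.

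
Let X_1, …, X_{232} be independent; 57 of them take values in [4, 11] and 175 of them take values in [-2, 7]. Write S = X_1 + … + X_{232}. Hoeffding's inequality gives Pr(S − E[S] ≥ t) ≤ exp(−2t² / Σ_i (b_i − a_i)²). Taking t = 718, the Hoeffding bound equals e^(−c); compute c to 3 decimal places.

60.764

Σ(b_i − a_i)² = 57·7² + 175·9² = 16968.
c = 2t² / 16968 = 2·718² / 16968 = 60.7643.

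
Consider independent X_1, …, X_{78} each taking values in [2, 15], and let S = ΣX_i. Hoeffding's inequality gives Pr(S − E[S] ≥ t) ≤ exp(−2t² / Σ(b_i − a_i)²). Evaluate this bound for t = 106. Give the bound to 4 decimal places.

Σ(b_i − a_i)² = 78·(13)² = 13182.
Exponent = 2·106²/13182 = 1.7047.
Bound = exp(−1.7047) = 0.18182.

0.1818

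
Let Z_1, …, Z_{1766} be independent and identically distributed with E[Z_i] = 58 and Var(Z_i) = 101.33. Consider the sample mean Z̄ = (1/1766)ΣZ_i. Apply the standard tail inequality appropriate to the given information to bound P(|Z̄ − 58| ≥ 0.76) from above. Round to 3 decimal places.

0.099

With mean and variance of each term known, Chebyshev's inequality bounds the deviation of the sum (or sample mean).
Var(Z̄) = Var(Z_i)/n = 101.33/1766 = 0.057378.
Chebyshev: P(|Z̄ − 58| ≥ 0.76) ≤ Var(Z̄)/(0.76)² = 101.33/(1766·0.76²) = 0.0993.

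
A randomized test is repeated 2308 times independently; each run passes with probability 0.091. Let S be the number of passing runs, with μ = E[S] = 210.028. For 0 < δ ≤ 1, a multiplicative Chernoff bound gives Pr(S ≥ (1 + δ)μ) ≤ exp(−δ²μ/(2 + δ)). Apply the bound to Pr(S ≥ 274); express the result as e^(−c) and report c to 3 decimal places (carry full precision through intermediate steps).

Write 274 = (1 + δ)μ, so δ = 274/210.028 − 1 = 0.304588…
Then the exponent is δ²μ/(2 + δ) = (274 − μ)² / (μ·(2 + δ)) = 8.454917.

8.455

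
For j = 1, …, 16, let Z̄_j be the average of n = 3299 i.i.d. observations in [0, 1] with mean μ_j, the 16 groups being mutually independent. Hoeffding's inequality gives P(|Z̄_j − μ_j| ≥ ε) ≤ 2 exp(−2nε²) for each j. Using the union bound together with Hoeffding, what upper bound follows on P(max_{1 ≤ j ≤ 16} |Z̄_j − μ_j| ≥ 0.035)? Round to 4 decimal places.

0.0099

Per-experiment Hoeffding bound: 2·exp(−2·3299·0.035²) = 2·exp(−8.08255) = 0.00061776.
Union bound over 16 events: 16·0.00061776 = 0.00988.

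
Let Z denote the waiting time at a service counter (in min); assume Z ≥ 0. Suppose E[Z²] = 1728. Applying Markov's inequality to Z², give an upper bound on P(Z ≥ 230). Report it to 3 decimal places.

0.033

Since Z ≥ 0, the event {Z ≥ 230} is the same as {Z² ≥ 52900}.
Markov's inequality applied to Z² gives P(Z² ≥ 52900) ≤ E[Z²]/52900 = 1728/52900 = 0.0327.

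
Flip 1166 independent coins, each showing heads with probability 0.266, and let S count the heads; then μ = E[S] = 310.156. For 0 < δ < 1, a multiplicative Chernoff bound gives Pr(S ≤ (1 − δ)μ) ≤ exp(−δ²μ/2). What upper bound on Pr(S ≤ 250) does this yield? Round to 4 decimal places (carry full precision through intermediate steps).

0.0029

Write 250 = (1 − δ)μ, so δ = 1 − 250/310.156 = 0.193954…
Then the exponent is δ²μ/2 = (μ − 250)²/(2μ) = 5.833749.
Bound = exp(−5.833749) = 0.00293.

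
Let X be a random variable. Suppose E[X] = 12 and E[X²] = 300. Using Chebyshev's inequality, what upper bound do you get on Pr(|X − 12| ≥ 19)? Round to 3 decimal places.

0.432

Var(X) = E[X²] − (E[X])² = 300 − 144 = 156.
Chebyshev's inequality: Pr(|X − μ| ≥ t) ≤ Var(X)/t² = 156/361 = 0.4321.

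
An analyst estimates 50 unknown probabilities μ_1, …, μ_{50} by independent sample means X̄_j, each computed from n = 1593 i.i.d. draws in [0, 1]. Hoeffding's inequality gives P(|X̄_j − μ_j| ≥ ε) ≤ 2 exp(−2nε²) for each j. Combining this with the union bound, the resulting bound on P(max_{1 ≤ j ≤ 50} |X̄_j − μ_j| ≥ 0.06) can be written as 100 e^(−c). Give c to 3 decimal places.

11.470

Union bound over the 50 events: P(max_{1 ≤ j ≤ 50} |X̄_j − μ_j| ≥ 0.06) ≤ 50·2·exp(−2nε²) = 100 exp(−2·1593·0.06²).
So c = 2·1593·0.06² = 11.4696.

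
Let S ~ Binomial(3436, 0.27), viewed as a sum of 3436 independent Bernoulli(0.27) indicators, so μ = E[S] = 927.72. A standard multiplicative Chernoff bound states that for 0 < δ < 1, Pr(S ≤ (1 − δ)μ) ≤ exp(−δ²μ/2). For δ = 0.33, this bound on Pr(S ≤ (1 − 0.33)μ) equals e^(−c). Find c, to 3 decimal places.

c = δ²μ/2 = 0.33²·927.72/2 = 50.5144.

50.514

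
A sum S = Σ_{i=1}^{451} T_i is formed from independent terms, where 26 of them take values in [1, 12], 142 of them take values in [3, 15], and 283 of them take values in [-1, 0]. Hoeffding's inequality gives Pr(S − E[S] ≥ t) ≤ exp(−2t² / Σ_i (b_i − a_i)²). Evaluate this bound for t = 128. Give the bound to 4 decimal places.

Σ(b_i − a_i)² = 26·11² + 142·12² + 283·1² = 23877.
Exponent = 2·128² / 23877 = 1.37237.
Bound = exp(−1.37237) = 0.25351.

0.2535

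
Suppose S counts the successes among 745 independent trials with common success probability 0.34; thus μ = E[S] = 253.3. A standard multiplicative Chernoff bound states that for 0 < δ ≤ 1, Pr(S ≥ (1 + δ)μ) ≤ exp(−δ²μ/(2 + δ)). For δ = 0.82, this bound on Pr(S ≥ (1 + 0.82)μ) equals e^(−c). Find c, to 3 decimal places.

c = δ²μ/(2 + δ) = 0.82²·253.3/(2 + 0.82) = 60.3968.

60.397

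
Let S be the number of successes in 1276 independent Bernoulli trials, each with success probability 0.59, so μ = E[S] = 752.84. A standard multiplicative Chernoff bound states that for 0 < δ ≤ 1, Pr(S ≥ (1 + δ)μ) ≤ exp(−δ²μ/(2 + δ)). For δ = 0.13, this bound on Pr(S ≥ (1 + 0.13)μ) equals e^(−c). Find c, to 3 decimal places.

5.973

c = δ²μ/(2 + δ) = 0.13²·752.84/(2 + 0.13) = 5.9732.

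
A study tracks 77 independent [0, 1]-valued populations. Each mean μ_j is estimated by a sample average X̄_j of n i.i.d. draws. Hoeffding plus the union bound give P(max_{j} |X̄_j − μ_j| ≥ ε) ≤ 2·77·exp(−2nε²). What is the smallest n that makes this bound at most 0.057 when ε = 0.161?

Need 2·77·exp(−2nε²) ≤ 0.057, i.e. exp(−2nε²) ≤ 0.057/154.
So 2nε² ≥ ln(154/0.057) = 7.901657.
Hence n ≥ 7.901657/(2·0.161²) = 152.418.
The smallest integer n is 153.

153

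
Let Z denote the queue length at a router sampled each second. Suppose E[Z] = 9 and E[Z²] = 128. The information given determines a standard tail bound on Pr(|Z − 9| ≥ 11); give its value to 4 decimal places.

The first two moments determine the variance, so Chebyshev's inequality is the sharpest standard bound available.
Var(Z) = E[Z²] − (E[Z])² = 128 − 81 = 47.
Chebyshev's inequality: Pr(|Z − μ| ≥ t) ≤ Var(Z)/t² = 47/121 = 0.3884.

0.3884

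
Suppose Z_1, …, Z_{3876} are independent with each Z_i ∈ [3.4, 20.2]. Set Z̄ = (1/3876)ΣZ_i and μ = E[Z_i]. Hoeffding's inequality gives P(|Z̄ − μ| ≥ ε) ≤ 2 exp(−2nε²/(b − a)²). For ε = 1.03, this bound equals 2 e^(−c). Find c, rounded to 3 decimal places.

29.139

c = 2nε²/(b − a)² = 2·3876·1.03² / 16.8² = 29.1387.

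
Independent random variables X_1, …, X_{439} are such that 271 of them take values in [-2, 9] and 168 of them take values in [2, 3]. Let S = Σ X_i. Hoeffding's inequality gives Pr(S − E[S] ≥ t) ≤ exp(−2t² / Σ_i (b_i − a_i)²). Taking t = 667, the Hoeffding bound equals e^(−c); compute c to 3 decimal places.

Σ(b_i − a_i)² = 271·11² + 168·1² = 32959.
c = 2t² / 32959 = 2·667² / 32959 = 26.9965.

26.997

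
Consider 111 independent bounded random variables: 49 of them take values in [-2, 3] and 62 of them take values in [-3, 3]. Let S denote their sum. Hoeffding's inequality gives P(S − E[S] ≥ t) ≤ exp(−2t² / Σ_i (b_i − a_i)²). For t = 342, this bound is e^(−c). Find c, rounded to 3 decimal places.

Σ(b_i − a_i)² = 49·5² + 62·6² = 3457.
c = 2t² / 3457 = 2·342² / 3457 = 67.6679.

67.668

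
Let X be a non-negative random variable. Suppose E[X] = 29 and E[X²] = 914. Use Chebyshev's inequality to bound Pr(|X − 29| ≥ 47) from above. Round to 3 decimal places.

Var(X) = E[X²] − (E[X])² = 914 − 841 = 73.
Chebyshev's inequality: Pr(|X − μ| ≥ t) ≤ Var(X)/t² = 73/2209 = 0.0330.

0.033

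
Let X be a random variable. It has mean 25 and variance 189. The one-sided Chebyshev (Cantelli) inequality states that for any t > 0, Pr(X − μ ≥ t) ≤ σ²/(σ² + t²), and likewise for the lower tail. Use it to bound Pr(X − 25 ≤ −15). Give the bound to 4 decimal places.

Here σ² = 189 and t = 15, so σ² + t² = 414.
Cantelli's bound: 189/414 = 0.4565.

0.4565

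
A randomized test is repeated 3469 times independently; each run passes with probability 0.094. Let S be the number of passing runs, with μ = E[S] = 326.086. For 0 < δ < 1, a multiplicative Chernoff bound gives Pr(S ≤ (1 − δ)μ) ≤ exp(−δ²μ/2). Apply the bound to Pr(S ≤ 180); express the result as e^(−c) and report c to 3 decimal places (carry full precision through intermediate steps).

Write 180 = (1 − δ)μ, so δ = 1 − 180/326.086 = 0.4479984…
Then the exponent is δ²μ/2 = (μ − 180)²/(2μ) = 32.723146.

32.723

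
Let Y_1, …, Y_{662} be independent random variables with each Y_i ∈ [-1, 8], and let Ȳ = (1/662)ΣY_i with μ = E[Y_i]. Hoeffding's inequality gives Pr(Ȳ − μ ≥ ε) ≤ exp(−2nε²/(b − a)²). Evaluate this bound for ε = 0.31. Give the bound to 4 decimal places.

0.2079

Exponent: 2nε²/(b − a)² = 2·662·0.31² / 9² = 1.57082.
Bound = exp(−1.57082) = 0.20787.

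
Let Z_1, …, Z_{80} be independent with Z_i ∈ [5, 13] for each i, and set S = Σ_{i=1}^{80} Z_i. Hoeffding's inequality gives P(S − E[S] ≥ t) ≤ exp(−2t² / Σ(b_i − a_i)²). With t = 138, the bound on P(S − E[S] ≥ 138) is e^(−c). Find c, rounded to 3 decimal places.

7.439

Σ(b_i − a_i)² = 80·(8)² = 5120.
c = 2t²/5120 = 2·138²/5120 = 7.4391.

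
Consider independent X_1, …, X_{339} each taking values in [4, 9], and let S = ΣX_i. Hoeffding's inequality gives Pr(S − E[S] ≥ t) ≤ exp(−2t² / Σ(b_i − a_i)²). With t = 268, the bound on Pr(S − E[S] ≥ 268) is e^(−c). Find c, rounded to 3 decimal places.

Σ(b_i − a_i)² = 339·(5)² = 8475.
c = 2t²/8475 = 2·268²/8475 = 16.9496.

16.950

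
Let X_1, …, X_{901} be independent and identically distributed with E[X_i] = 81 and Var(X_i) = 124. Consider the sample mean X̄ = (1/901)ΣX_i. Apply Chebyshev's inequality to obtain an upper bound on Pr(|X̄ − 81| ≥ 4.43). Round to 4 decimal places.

Var(X̄) = Var(X_i)/n = 124/901 = 0.13762.
Chebyshev: Pr(|X̄ − 81| ≥ 4.43) ≤ Var(X̄)/(4.43)² = 124/(901·4.43²) = 0.0070.

0.0070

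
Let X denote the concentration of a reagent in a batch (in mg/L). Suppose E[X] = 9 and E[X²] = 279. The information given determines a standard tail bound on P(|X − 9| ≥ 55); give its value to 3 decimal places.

0.065

The first two moments determine the variance, so Chebyshev's inequality is the sharpest standard bound available.
Var(X) = E[X²] − (E[X])² = 279 − 81 = 198.
Chebyshev's inequality: P(|X − μ| ≥ t) ≤ Var(X)/t² = 198/3025 = 0.0655.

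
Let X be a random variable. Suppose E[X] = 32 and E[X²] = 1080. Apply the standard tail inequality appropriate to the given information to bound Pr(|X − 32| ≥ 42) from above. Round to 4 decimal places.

The first two moments determine the variance, so Chebyshev's inequality is the sharpest standard bound available.
Var(X) = E[X²] − (E[X])² = 1080 − 1024 = 56.
Chebyshev's inequality: Pr(|X − μ| ≥ t) ≤ Var(X)/t² = 56/1764 = 0.0317.

0.0317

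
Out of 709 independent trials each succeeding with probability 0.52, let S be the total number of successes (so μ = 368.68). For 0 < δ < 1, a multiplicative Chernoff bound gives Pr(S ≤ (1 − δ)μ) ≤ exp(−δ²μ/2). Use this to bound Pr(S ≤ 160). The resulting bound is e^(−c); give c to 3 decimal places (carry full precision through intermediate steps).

59.058

Write 160 = (1 − δ)μ, so δ = 1 − 160/368.68 = 0.5660193…
Then the exponent is δ²μ/2 = (μ − 160)²/(2μ) = 59.058455.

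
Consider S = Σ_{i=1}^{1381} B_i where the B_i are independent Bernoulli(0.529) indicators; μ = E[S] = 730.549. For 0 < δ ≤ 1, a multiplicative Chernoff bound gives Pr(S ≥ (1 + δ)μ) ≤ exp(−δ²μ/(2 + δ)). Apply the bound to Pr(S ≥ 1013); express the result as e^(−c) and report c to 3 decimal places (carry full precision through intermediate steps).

Write 1013 = (1 + δ)μ, so δ = 1013/730.549 − 1 = 0.3866284…
Then the exponent is δ²μ/(2 + δ) = (1013 − μ)² / (μ·(2 + δ)) = 45.756424.

45.756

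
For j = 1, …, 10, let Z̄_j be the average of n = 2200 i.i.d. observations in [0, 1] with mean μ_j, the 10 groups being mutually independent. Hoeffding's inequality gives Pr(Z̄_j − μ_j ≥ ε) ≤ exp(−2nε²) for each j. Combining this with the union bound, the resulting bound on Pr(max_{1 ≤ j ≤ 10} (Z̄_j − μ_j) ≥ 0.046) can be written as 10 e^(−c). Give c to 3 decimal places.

Union bound over the 10 events: Pr(max_{1 ≤ j ≤ 10} (Z̄_j − μ_j) ≥ 0.046) ≤ 10·exp(−2nε²) = 10 exp(−2·2200·0.046²).
So c = 2·2200·0.046² = 9.3104.

9.310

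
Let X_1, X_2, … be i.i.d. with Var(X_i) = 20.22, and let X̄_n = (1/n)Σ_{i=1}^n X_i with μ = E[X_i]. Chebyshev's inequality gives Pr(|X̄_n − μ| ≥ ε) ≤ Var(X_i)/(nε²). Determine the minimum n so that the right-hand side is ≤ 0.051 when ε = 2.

Require 20.22/(n·2²) ≤ 0.051, i.e. n ≥ 20.22/(0.051·2²) = 99.118.
The smallest integer n is 100.

100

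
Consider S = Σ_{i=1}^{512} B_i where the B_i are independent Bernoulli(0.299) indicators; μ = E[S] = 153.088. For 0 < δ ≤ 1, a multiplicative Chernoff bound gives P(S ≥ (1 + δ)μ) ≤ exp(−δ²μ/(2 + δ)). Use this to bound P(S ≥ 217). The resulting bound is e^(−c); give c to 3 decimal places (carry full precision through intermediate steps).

11.037

Write 217 = (1 + δ)μ, so δ = 217/153.088 − 1 = 0.4174854…
Then the exponent is δ²μ/(2 + δ) = (217 − μ)² / (μ·(2 + δ)) = 11.037223.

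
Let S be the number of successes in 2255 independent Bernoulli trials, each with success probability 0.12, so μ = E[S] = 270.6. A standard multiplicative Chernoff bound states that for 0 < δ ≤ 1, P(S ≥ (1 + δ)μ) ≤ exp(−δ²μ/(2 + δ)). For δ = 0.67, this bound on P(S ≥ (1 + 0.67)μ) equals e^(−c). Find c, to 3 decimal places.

45.495

c = δ²μ/(2 + δ) = 0.67²·270.6/(2 + 0.67) = 45.4953.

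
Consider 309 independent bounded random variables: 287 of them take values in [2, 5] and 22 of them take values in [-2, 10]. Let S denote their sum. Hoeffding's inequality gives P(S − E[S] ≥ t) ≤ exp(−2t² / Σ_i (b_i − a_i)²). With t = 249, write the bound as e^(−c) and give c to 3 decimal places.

Σ(b_i − a_i)² = 287·3² + 22·12² = 5751.
c = 2t² / 5751 = 2·249² / 5751 = 21.5618.

21.562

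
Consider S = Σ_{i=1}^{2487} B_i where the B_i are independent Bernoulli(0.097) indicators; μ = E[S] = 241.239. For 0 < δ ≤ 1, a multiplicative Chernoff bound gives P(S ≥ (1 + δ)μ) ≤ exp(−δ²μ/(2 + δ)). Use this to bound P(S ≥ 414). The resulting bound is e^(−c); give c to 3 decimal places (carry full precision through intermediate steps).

45.550

Write 414 = (1 + δ)μ, so δ = 414/241.239 − 1 = 0.7161404…
Then the exponent is δ²μ/(2 + δ) = (414 − μ)² / (μ·(2 + δ)) = 45.550346.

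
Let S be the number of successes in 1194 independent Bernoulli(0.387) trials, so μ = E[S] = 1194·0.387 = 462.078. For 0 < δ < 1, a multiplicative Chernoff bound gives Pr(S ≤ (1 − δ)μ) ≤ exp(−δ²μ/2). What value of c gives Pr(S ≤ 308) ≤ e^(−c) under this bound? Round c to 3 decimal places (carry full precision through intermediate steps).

Write 308 = (1 − δ)μ, so δ = 1 − 308/462.078 = 0.3334459…
Then the exponent is δ²μ/2 = (μ − 308)²/(2μ) = 25.688336.

25.688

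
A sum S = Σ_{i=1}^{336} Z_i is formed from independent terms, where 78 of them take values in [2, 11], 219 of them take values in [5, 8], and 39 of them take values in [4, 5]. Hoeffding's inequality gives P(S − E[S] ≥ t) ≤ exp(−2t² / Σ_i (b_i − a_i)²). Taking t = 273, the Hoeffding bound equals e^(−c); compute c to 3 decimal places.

17.898

Σ(b_i − a_i)² = 78·9² + 219·3² + 39·1² = 8328.
c = 2t² / 8328 = 2·273² / 8328 = 17.8984.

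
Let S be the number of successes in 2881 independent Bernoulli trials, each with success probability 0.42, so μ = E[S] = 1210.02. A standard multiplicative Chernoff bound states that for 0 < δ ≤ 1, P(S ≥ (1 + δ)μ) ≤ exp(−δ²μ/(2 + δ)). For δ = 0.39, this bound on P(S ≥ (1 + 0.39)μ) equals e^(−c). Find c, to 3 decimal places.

c = δ²μ/(2 + δ) = 0.39²·1210.02/(2 + 0.39) = 77.0059.

77.006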